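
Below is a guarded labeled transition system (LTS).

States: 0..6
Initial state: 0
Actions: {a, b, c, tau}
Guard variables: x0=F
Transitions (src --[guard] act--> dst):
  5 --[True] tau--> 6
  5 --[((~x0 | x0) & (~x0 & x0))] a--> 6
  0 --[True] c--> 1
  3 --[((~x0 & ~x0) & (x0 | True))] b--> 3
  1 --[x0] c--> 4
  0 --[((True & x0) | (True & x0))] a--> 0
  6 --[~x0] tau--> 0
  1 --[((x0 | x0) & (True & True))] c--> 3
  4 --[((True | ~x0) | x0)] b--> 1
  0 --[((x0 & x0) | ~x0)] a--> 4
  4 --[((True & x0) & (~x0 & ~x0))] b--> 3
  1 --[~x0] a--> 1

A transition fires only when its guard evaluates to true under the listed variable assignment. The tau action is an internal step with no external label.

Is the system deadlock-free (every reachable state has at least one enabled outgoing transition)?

Reachable = {0,1,4}
  0: a→4  c→1  [2 out]
  1: a→1  [1 out]
  4: b→1  [1 out]

Answer: DEADLOCK-FREE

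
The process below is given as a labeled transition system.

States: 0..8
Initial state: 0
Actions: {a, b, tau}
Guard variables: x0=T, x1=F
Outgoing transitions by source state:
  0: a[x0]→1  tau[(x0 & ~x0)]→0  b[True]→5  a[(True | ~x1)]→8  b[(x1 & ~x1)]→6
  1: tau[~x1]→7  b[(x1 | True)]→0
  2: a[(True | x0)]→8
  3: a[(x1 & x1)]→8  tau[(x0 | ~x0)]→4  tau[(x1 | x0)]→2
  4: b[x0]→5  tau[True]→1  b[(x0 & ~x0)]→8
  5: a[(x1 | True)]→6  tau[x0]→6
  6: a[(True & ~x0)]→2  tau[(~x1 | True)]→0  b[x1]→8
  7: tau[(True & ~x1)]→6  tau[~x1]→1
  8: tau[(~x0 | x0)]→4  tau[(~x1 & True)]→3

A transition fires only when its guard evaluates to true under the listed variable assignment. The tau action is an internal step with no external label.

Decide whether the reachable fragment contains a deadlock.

R = {0,1,2,3,4,5,6,7,8}
  0: a→1  a→8  b→5  [3 out]
  1: b→0  tau→7  [2 out]
  2: a→8  [1 out]
  3: tau→2  tau→4  [2 out]
  4: b→5  tau→1  [2 out]
  5: a→6  tau→6  [2 out]
  6: tau→0  [1 out]
  7: tau→1  tau→6  [2 out]
  8: tau→3  tau→4  [2 out]

Answer: DEADLOCK-FREE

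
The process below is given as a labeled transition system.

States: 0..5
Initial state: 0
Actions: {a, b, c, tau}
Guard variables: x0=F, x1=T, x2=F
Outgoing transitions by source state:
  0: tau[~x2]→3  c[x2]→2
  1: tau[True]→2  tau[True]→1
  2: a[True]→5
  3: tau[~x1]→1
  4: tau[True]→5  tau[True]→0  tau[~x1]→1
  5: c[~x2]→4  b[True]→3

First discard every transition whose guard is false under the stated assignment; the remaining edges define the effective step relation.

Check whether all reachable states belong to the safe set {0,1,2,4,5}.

Allowed set {0,1,2,4,5}
Reach set: {0,3}
  0: safe
  3: ✗ unsafe
reach 3 via tau — violates

Answer: INVARIANT VIOLATED at state 3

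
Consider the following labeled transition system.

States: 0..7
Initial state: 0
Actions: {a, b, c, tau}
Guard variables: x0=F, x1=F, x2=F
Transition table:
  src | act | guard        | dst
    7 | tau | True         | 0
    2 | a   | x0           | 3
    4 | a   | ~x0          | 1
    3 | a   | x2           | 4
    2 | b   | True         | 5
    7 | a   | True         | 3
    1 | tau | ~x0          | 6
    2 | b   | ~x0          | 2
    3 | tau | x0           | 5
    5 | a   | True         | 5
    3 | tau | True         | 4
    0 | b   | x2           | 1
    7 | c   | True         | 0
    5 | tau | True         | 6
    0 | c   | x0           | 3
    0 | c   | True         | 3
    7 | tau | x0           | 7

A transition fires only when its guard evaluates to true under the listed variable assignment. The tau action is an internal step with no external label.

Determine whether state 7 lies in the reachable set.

Answer: UNREACHABLE

Working:
Guard filter leaves 11 enabled edge(s).
Layer 0: {0}
Layer 1: {3}  total {0,3}
Layer 2: {4}  total {0,3,4}
Layer 3: {1}  total {0,1,3,4}
Layer 4: {6}  total {0,1,3,4,6}
R = {0,1,3,4,6}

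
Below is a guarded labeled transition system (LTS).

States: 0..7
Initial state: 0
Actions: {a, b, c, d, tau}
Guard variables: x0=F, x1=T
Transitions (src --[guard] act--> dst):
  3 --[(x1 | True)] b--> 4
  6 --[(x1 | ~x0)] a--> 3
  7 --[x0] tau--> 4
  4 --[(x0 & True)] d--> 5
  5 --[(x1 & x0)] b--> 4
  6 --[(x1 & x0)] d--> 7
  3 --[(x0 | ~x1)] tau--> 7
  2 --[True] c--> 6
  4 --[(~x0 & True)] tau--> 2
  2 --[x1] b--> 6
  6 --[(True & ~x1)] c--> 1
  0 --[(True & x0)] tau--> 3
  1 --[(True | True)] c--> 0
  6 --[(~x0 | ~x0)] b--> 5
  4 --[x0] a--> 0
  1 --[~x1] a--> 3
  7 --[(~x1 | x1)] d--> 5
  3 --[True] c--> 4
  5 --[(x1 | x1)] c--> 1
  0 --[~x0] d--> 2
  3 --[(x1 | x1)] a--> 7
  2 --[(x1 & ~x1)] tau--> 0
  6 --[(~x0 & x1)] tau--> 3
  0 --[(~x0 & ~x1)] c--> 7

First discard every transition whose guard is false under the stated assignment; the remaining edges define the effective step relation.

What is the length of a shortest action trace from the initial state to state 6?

Layered search for 6:
  Layer 0: {0}
  Layer 1: {2}
  Layer 2: {6}
first hit 6 at d=2 via d·b

Answer: 2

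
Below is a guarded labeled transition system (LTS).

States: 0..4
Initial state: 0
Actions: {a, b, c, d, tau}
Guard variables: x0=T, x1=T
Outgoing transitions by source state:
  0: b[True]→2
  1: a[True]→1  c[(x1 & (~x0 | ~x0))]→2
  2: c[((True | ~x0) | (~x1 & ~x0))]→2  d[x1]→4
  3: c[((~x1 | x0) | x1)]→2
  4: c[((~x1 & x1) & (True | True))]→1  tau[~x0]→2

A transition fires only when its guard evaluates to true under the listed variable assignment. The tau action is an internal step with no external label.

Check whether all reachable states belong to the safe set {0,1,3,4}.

Safe = {0,1,3,4}
Reachable = {0,2,4}
  0: ok
  2: outside
  4: ok
reach 2 via b — violates

Answer: INVARIANT VIOLATED at state 2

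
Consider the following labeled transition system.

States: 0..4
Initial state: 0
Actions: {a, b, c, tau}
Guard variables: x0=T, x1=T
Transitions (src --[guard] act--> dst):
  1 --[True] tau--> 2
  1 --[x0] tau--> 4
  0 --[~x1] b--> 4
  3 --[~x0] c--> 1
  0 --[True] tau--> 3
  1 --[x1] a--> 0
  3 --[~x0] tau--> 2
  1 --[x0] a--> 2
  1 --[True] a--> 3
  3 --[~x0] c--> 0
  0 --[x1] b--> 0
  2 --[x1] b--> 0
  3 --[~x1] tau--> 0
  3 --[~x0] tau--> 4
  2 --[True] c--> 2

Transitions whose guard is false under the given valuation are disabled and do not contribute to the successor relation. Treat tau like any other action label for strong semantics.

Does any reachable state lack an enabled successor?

Reach set: {0,3}
  0: b→0  tau→3  [2 out]
  3: ∅  [deadlock]
trace reaching 3: tau

Answer: DEADLOCK at state 3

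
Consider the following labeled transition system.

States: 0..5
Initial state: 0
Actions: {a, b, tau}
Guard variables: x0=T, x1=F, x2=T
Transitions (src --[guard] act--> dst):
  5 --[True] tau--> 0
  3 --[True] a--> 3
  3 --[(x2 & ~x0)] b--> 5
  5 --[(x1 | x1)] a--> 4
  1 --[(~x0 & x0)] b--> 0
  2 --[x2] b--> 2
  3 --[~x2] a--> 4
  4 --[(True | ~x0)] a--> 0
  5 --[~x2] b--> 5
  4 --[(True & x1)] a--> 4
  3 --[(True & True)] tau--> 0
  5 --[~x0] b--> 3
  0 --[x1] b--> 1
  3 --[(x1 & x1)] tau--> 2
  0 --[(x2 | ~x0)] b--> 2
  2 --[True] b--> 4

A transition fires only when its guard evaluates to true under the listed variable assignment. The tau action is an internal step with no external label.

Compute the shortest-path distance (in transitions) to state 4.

Answer: 2

Analysis:
Breadth-first toward 4:
  Layer 0: {0}
  Layer 1: {2}
  Layer 2: {4}
first hit 4 at d=2 via b·b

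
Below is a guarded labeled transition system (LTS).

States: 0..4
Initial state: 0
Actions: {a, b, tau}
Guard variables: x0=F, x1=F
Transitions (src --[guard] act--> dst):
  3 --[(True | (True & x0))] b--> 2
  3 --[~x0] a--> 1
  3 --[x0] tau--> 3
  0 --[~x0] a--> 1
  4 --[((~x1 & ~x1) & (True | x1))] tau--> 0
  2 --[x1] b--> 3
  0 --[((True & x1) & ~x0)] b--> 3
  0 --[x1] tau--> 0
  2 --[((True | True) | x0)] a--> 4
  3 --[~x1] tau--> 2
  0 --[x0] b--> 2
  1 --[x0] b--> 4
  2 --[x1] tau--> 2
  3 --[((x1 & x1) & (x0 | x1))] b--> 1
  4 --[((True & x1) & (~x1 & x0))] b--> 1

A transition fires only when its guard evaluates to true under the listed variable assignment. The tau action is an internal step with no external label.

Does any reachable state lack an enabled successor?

R = {0,1}
  0: a→1  [1 out]
  1: ∅  [deadlock]
witness 1: a

Answer: DEADLOCK at state 1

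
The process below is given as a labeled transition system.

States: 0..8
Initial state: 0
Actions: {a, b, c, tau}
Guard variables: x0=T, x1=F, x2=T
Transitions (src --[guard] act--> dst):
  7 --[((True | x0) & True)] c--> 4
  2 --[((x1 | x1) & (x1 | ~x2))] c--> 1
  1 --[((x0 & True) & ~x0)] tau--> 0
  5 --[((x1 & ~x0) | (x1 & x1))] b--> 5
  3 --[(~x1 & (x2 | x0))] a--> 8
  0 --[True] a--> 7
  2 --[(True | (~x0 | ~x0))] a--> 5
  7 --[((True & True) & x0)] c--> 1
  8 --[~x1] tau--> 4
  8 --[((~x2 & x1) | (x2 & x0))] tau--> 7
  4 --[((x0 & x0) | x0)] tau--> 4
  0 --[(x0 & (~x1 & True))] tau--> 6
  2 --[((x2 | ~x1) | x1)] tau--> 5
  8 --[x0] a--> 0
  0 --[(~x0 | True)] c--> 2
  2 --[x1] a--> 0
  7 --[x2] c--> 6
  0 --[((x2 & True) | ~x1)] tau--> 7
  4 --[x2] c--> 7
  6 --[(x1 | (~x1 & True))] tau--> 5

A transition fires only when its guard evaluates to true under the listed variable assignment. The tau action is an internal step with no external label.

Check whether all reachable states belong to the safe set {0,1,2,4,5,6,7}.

Inv-set: {0,1,2,4,5,6,7}
Reachable = {0,1,2,4,5,6,7}
  0: safe
  1: safe
  2: safe
  4: safe
  5: safe
  6: safe
  7: safe

Answer: INVARIANT HOLDS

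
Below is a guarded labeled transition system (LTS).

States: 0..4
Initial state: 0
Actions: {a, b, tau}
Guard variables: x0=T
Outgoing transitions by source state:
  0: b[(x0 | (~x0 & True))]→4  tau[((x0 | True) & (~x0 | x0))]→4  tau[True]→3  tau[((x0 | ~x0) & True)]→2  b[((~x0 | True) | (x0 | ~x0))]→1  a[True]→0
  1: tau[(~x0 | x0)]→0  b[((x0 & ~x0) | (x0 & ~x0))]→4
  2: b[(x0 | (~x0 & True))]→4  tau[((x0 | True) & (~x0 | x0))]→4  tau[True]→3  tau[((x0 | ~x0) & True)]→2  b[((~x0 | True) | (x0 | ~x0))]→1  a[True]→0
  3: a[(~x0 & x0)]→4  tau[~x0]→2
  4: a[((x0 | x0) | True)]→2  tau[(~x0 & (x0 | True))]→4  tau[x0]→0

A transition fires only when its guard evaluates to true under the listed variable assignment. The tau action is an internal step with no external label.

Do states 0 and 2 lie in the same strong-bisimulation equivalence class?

Bisimulation quotient by refinement:
  P[0] = {{0,1,2,3,4}}
  P[1] = {{0,2},{1},{3},{4}}
4 equivalence class(es) (converged in 2)
[0]={0,2}  [2]={0,2}

Answer: BISIMILAR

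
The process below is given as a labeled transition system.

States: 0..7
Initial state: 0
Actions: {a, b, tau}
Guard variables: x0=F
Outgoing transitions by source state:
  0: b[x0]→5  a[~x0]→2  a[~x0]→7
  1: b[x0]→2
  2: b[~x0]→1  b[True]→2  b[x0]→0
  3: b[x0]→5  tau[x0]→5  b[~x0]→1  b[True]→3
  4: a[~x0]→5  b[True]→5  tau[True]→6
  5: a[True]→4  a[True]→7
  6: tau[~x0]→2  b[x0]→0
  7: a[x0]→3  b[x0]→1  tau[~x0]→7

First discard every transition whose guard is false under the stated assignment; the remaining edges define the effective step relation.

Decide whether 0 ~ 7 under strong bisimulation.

Answer: NOT BISIMILAR

Trace:
Bisimulation quotient by refinement:
  round 0: {{0,1,2,3,4,5,6,7}}
  round 1: {{0,5},{1},{2,3},{4},{6,7}}
  round 2: {{0},{1},{2,3},{4},{5},{6},{7}}
Fixed point at round 3; 7 class(es).
0∈{0}, 7∈{7}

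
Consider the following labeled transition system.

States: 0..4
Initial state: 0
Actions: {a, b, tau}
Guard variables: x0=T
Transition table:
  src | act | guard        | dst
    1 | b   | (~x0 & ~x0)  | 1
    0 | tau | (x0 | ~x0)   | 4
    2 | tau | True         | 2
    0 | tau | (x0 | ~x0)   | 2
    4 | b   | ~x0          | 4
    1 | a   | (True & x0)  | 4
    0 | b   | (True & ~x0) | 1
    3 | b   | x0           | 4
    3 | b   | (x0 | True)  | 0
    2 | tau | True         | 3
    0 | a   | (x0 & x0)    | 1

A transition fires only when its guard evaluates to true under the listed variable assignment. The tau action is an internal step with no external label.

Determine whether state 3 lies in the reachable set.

Answer: REACHABLE

Working:
8 transition(s) survive guard evaluation.
Layer 0: {0}
Layer 1: {1,2,4}  now seen {0,1,2,4}
Layer 2: {3}  now seen {0,1,2,3,4}
Reach set: {0,1,2,3,4}
trace reaching 3: tau·tau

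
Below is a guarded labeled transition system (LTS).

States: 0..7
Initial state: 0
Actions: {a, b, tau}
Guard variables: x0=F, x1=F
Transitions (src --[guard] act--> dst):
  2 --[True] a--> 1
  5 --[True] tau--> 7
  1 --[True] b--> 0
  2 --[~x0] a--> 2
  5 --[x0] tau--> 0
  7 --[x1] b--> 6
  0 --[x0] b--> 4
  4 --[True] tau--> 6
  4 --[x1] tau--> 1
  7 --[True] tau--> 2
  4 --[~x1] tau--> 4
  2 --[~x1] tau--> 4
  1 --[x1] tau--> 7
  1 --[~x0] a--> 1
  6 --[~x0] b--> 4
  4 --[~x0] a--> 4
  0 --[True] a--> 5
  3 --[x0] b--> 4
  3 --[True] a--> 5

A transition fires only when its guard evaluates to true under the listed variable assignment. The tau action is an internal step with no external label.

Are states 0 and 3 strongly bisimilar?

Refine partition for ~:
  π0 = {{0,1,2,3,4,5,6,7}}
  π1 = {{0,3},{1},{2,4},{5,7},{6}}
  π2 = {{0,3},{1},{2},{4},{5},{6},{7}}
Fixed point at round 3; 7 class(es).
class of 0: {0,3}; class of 3: {0,3}

Answer: BISIMILAR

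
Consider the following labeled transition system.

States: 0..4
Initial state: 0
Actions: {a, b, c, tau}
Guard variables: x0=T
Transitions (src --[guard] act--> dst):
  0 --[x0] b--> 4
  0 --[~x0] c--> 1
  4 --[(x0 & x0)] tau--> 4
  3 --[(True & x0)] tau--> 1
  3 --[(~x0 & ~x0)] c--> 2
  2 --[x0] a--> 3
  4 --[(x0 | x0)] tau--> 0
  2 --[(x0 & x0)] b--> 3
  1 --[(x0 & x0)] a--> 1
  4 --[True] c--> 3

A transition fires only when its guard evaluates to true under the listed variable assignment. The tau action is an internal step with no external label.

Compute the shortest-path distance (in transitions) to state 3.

Answer: 2

Analysis:
BFS to 3:
  L0 = {0}
  L1 = {4}
  L2 = {3}
depth(3)=2, e.g. b·c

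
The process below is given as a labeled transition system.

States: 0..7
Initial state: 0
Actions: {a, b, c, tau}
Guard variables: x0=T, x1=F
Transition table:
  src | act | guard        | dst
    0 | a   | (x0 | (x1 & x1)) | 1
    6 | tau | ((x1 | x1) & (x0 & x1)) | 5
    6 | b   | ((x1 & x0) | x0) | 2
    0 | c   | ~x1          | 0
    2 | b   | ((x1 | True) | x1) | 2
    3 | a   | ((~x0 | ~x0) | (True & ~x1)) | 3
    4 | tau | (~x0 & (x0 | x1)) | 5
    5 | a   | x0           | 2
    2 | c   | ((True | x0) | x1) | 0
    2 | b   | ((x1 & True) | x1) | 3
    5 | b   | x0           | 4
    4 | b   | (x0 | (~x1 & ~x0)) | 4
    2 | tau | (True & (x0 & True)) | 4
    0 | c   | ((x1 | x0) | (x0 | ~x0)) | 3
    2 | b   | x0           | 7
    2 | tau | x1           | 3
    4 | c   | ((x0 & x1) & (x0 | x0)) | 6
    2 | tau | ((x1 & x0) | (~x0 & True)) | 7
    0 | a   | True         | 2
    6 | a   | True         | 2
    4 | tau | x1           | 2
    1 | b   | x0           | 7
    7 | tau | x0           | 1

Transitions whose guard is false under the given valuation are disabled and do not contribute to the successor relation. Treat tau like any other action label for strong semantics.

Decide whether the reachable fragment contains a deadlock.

Answer: DEADLOCK-FREE

Analysis:
R = {0,1,2,3,4,7}
  0: a→1  a→2  c→0  c→3  [deg 4]
  1: b→7  [deg 1]
  2: b→2  b→7  c→0  tau→4  [deg 4]
  3: a→3  [deg 1]
  4: b→4  [deg 1]
  7: tau→1  [deg 1]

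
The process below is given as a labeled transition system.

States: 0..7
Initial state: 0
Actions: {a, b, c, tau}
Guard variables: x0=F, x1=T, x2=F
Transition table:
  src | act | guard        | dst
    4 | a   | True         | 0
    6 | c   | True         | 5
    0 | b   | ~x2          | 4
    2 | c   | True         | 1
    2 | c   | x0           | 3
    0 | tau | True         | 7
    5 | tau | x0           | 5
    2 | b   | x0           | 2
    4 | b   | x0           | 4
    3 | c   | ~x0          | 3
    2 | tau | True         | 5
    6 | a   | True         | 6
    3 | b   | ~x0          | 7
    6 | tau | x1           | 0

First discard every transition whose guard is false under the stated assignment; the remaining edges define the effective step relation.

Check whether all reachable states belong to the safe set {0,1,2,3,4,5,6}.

Answer: INVARIANT VIOLATED at state 7

Working:
Safe = {0,1,2,3,4,5,6}
Reach set: {0,4,7}
  0: ok
  4: ok
  7: outside
witness against invariant: tau → 7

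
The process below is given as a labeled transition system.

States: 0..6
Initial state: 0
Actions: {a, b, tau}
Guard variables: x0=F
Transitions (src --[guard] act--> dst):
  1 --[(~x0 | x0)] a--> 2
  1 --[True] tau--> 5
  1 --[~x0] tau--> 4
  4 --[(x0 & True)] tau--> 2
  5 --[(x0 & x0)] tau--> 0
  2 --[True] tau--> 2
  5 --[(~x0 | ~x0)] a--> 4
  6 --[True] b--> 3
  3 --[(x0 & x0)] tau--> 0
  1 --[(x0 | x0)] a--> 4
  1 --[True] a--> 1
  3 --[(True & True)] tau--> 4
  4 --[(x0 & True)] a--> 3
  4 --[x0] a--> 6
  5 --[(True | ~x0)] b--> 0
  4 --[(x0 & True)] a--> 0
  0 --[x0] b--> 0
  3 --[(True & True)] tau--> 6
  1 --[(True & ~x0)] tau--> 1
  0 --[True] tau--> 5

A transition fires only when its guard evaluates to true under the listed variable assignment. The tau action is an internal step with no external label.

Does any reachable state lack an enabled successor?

R = {0,4,5}
  0: tau→5  [1 out]
  4: ∅  [no exit]
  5: a→4  b→0  [2 out]
witness 4: tau·a

Answer: DEADLOCK at state 4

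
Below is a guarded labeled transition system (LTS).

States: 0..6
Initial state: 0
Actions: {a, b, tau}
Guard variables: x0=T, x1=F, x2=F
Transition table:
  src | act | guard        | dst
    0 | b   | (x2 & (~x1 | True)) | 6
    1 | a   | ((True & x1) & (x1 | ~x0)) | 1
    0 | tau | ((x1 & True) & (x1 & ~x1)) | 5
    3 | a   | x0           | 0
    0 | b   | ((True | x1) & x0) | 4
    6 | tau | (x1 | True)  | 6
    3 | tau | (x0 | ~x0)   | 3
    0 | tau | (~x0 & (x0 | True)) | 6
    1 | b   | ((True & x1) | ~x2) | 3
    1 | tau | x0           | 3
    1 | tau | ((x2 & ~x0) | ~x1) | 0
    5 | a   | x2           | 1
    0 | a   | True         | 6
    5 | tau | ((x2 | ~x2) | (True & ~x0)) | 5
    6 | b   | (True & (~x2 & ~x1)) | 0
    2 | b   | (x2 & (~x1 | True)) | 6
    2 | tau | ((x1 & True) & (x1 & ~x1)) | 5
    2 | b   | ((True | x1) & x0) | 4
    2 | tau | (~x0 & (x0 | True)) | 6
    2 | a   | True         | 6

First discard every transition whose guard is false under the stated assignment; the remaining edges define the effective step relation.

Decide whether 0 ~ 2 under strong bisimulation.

Bisimulation quotient by refinement:
  π0 = {{0,1,2,3,4,5,6}}
  π1 = {{0,2},{1,6},{3},{4},{5}}
  π2 = {{0,2},{1},{3},{4},{5},{6}}
stable after 3 split(s): 6 block(s)
0∈{0,2}, 2∈{0,2}

Answer: BISIMILAR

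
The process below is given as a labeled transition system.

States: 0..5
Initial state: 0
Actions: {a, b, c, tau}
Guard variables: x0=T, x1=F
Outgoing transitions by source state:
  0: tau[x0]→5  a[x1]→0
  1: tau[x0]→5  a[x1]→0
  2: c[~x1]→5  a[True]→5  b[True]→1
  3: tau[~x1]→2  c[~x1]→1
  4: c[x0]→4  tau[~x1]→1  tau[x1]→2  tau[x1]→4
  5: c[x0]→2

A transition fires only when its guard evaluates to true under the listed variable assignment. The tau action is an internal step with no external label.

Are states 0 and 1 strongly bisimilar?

Answer: BISIMILAR

Working:
Refine partition for ~:
  P[0] = {{0,1,2,3,4,5}}
  P[1] = {{0,1},{2},{3,4},{5}}
  P[2] = {{0,1},{2},{3},{4},{5}}
Fixed point at round 3; 5 class(es).
class of 0: {0,1}; class of 1: {0,1}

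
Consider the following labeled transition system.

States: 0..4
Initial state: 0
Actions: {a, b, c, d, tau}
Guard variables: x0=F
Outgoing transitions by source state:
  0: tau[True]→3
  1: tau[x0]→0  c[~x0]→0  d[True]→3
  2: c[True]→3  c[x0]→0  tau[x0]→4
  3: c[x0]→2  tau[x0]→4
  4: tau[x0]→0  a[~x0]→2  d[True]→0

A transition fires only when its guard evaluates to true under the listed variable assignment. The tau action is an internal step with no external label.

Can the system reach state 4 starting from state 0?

Answer: UNREACHABLE

Analysis:
After dropping false guards: 6 live edges.
L0 = {0}
L1 = {3}  total {0,3}
R = {0,3}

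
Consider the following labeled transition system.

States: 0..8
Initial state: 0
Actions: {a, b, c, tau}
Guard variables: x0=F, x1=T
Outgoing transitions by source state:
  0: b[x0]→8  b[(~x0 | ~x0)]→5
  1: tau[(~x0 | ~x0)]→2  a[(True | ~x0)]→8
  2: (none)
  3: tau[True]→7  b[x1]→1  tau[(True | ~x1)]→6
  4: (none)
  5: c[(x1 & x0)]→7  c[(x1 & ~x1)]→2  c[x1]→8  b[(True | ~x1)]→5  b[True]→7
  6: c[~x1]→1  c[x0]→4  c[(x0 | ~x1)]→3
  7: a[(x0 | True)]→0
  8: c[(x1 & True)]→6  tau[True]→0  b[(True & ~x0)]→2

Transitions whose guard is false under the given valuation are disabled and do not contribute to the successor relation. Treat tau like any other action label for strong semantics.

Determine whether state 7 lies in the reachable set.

Guard filter leaves 13 enabled edge(s).
L0 = {0}
L1 = {5}  now seen {0,5}
L2 = {7,8}  now seen {0,5,7,8}
L3 = {2,6}  now seen {0,2,5,6,7,8}
R = {0,2,5,6,7,8}
witness 7: b·b

Answer: REACHABLE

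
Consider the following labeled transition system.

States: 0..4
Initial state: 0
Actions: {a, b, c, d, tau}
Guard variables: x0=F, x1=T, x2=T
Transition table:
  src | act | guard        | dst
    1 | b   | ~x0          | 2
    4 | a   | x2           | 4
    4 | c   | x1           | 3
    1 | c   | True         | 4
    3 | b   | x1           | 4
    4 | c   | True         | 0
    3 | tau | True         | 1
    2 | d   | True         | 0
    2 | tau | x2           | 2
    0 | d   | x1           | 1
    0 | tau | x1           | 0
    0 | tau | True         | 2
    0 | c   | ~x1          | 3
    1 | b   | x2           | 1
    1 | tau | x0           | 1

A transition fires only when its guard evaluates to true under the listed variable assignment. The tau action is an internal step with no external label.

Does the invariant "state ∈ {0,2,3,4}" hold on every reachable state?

Safe = {0,2,3,4}
Reach set: {0,1,2,3,4}
  0: ok
  1: VIOLATES
  2: ok
  3: ok
  4: ok
counterexample path to 1: d

Answer: INVARIANT VIOLATED at state 1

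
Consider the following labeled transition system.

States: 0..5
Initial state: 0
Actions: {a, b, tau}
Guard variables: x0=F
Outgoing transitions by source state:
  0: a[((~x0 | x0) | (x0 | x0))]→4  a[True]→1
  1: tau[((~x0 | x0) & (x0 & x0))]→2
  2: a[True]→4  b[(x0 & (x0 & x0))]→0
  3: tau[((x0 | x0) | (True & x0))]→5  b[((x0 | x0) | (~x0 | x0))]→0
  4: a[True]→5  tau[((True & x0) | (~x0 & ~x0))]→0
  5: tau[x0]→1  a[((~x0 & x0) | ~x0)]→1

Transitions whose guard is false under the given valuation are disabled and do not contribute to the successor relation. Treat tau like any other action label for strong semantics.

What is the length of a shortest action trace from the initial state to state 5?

BFS to 5:
  depth 0: {0}
  depth 1: {1,4}
  depth 2: {5}
5 enters at depth 2; path a·a

Answer: 2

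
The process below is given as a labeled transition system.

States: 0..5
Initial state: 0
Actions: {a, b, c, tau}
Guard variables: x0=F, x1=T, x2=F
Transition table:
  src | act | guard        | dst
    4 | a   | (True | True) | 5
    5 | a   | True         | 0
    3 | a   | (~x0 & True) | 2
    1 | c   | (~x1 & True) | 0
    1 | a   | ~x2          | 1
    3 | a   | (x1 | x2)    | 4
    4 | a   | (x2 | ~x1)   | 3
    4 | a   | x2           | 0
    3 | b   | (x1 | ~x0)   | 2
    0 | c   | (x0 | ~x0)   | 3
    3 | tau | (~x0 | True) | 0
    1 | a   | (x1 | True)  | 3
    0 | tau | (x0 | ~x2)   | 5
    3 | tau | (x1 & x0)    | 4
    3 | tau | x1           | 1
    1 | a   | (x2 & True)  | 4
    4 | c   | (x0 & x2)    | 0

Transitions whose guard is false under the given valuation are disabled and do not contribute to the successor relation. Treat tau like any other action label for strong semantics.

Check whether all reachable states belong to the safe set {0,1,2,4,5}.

Inv-set: {0,1,2,4,5}
R = {0,1,2,3,4,5}
  0: ✓
  1: ✓
  2: ✓
  3: outside
  4: ✓
  5: ✓
counterexample path to 3: c

Answer: INVARIANT VIOLATED at state 3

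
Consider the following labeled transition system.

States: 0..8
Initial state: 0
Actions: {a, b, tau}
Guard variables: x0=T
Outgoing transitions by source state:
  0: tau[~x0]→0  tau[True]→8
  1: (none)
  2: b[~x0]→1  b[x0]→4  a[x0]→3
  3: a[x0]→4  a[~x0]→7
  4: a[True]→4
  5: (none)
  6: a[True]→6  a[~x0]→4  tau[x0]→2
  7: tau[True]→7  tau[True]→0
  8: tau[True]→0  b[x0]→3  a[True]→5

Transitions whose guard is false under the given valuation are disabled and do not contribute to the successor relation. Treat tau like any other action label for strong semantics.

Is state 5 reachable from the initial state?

Answer: REACHABLE

Analysis:
12 transition(s) survive guard evaluation.
Layer 0: {0}
Layer 1: {8}  total {0,8}
Layer 2: {3,5}  total {0,3,5,8}
Layer 3: {4}  total {0,3,4,5,8}
Reach set: {0,3,4,5,8}
trace reaching 5: tau·a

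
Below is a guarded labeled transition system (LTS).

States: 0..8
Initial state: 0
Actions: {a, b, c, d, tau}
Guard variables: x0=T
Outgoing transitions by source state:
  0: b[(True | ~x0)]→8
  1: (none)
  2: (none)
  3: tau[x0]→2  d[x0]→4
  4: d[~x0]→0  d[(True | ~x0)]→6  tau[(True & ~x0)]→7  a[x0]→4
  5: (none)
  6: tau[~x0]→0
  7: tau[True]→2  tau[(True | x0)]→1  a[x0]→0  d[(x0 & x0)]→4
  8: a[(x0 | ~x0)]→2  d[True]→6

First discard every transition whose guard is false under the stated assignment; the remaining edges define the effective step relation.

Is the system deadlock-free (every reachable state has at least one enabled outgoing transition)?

R = {0,2,6,8}
  0: b→8  [deg 1]
  2: ∅  [no exit]
  6: ∅  [no exit]
  8: a→2  d→6  [deg 2]
trace reaching 2: b·a

Answer: DEADLOCK at state 2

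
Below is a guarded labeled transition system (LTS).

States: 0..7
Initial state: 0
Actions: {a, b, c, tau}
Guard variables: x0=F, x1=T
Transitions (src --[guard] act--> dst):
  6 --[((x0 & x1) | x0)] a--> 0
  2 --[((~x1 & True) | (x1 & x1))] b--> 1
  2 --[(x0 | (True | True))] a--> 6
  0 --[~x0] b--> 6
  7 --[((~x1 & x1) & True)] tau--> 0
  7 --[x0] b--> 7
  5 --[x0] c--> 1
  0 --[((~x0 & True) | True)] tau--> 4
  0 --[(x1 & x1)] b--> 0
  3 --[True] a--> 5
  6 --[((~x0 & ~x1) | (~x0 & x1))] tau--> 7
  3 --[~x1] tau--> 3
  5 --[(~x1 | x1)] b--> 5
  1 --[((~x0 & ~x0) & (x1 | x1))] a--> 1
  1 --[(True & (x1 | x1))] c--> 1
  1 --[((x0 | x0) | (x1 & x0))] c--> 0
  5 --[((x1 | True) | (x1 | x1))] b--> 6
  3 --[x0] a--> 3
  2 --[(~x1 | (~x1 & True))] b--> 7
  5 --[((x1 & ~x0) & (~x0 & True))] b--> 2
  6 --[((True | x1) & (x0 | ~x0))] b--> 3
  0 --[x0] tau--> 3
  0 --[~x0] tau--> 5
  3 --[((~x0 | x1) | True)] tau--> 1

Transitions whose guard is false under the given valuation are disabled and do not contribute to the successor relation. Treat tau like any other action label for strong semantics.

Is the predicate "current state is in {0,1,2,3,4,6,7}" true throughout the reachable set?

Allowed set {0,1,2,3,4,6,7}
R = {0,1,2,3,4,5,6,7}
  0: safe
  1: safe
  2: safe
  3: safe
  4: safe
  5: outside
  6: safe
  7: safe
counterexample path to 5: tau

Answer: INVARIANT VIOLATED at state 5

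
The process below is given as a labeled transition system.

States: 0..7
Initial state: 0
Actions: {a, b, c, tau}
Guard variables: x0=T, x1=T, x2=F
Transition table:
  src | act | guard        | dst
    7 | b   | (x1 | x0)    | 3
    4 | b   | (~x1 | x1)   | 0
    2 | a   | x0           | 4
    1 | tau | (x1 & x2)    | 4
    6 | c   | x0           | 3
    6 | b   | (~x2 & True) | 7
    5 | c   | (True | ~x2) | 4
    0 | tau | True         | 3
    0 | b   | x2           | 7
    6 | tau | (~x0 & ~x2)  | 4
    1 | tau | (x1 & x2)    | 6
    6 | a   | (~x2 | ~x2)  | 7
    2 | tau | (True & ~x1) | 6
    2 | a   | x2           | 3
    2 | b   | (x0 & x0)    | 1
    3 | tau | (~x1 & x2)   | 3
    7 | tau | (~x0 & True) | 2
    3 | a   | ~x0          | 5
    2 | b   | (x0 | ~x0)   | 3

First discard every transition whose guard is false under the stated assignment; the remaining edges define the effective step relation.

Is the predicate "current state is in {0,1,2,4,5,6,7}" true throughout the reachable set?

Safe = {0,1,2,4,5,6,7}
Reach set: {0,3}
  0: ok
  3: outside
counterexample path to 3: tau

Answer: INVARIANT VIOLATED at state 3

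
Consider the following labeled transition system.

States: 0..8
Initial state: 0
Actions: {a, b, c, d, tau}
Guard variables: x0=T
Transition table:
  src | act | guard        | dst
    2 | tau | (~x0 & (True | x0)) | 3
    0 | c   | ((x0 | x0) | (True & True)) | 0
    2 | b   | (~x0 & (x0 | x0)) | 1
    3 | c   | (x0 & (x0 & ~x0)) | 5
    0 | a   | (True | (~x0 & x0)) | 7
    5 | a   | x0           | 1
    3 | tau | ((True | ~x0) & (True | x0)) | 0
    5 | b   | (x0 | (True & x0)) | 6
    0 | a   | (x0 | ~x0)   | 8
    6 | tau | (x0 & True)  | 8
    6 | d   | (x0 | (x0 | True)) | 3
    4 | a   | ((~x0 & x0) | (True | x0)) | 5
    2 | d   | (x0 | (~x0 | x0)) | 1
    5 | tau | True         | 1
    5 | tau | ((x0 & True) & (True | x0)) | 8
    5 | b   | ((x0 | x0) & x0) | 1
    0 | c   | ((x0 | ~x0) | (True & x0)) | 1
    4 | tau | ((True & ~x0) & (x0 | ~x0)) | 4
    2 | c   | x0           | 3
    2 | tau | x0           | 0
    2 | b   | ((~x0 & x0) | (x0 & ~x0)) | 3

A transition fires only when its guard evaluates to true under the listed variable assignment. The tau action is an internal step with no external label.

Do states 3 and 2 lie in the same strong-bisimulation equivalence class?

Refine partition for ~:
  π0 = {{0,1,2,3,4,5,6,7,8}}
  π1 = {{0},{1,7,8},{2},{3},{4},{5},{6}}
Fixed point at round 2; 7 class(es).
3∈{3}, 2∈{2}

Answer: NOT BISIMILAR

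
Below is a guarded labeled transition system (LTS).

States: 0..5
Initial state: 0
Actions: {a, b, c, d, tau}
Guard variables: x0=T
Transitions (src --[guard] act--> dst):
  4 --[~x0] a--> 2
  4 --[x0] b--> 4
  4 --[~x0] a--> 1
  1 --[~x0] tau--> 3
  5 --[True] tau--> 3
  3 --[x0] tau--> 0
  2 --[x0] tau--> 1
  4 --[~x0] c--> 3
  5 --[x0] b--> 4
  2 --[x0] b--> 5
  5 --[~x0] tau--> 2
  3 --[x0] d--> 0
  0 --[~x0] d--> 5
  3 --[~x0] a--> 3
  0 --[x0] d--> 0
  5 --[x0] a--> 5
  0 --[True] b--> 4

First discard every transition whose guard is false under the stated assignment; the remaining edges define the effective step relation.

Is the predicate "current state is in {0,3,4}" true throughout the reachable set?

Answer: INVARIANT HOLDS

Working:
Inv-set: {0,3,4}
R = {0,4}
  0: ✓
  4: ✓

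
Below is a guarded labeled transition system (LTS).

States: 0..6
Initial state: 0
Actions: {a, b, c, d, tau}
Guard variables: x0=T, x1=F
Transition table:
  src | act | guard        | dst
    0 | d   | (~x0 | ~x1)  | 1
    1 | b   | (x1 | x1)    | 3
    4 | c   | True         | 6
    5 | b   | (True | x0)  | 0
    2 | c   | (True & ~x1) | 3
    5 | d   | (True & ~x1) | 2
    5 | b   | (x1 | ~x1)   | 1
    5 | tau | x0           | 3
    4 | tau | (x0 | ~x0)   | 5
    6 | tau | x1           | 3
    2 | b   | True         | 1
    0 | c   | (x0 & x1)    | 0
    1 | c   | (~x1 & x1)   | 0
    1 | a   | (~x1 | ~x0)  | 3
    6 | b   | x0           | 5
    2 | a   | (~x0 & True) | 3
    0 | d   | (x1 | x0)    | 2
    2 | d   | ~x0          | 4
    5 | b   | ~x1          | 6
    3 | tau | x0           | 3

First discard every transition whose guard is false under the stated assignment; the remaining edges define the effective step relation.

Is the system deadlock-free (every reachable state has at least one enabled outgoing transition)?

R = {0,1,2,3}
  0: d→1  d→2  [2 exit(s)]
  1: a→3  [1 exit(s)]
  2: b→1  c→3  [2 exit(s)]
  3: tau→3  [1 exit(s)]

Answer: DEADLOCK-FREE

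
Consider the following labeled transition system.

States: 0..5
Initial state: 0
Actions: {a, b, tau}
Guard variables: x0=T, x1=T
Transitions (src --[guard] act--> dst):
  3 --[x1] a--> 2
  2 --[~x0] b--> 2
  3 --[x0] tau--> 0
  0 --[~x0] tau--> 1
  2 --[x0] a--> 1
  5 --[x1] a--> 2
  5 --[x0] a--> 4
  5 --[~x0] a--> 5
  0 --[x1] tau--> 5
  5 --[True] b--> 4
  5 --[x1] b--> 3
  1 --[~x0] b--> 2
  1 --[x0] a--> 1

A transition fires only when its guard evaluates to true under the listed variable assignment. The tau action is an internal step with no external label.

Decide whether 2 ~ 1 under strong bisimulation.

Bisimulation quotient by refinement:
  round 0: {{0,1,2,3,4,5}}
  round 1: {{0},{1,2},{3},{4},{5}}
Fixed point at round 2; 5 class(es).
[2]={1,2}  [1]={1,2}

Answer: BISIMILAR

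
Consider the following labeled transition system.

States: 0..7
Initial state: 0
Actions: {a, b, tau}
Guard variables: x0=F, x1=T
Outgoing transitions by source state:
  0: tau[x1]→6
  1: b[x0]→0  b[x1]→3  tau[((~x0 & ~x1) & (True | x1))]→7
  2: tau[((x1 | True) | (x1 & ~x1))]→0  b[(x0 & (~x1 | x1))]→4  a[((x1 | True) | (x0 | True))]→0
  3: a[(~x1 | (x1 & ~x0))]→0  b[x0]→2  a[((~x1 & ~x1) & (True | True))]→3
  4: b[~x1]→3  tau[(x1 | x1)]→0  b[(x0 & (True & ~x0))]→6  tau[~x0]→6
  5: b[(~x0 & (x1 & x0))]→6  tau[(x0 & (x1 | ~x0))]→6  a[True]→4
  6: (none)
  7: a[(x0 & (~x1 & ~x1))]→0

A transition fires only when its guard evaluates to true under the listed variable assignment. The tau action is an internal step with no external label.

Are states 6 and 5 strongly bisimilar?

Bisimulation quotient by refinement:
  π0 = {{0,1,2,3,4,5,6,7}}
  π1 = {{0,4},{1},{2},{3,5},{6,7}}
  π2 = {{0},{1},{2},{3,5},{4},{6,7}}
  π3 = {{0},{1},{2},{3},{4},{5},{6,7}}
Fixed point at round 4; 7 class(es).
6∈{6,7}, 5∈{5}

Answer: NOT BISIMILAR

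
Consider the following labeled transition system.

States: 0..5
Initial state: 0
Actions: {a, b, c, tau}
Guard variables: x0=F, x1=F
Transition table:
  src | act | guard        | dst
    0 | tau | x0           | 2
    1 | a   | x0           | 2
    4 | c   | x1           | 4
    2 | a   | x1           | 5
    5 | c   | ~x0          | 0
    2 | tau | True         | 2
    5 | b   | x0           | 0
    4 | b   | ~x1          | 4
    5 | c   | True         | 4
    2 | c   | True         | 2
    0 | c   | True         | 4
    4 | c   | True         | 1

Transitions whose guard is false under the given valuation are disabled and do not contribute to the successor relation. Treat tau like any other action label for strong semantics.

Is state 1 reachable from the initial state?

Answer: REACHABLE

Analysis:
Guard filter leaves 7 enabled edge(s).
L0 = {0}
L1 = {4}  total {0,4}
L2 = {1}  total {0,1,4}
Reach set: {0,1,4}
Path to 1: c·c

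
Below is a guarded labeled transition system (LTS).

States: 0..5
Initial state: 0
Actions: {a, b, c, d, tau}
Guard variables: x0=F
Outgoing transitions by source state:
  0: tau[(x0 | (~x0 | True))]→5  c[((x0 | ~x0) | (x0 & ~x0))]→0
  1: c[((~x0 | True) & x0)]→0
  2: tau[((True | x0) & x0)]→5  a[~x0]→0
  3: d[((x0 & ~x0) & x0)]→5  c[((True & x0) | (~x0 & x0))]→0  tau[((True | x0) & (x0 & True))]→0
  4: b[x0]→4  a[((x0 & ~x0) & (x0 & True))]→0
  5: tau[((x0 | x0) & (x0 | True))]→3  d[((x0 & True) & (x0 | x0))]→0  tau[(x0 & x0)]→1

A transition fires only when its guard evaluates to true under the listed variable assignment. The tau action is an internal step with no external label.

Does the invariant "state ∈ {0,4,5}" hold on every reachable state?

Safe = {0,4,5}
Reach set: {0,5}
  0: safe
  5: safe

Answer: INVARIANT HOLDS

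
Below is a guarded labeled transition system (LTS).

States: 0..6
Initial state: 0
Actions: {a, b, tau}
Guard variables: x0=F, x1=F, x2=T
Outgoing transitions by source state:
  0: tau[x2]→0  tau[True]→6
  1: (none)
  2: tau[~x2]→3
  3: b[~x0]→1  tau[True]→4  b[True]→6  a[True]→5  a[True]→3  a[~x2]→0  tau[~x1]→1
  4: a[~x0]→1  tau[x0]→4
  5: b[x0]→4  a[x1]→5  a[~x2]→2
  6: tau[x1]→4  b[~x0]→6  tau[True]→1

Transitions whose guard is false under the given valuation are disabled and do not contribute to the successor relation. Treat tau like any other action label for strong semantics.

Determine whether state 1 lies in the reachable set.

Answer: REACHABLE

Analysis:
11 transition(s) survive guard evaluation.
L0 = {0}
L1 = {6}  now seen {0,6}
L2 = {1}  now seen {0,1,6}
Reach set: {0,1,6}
trace reaching 1: tau·tau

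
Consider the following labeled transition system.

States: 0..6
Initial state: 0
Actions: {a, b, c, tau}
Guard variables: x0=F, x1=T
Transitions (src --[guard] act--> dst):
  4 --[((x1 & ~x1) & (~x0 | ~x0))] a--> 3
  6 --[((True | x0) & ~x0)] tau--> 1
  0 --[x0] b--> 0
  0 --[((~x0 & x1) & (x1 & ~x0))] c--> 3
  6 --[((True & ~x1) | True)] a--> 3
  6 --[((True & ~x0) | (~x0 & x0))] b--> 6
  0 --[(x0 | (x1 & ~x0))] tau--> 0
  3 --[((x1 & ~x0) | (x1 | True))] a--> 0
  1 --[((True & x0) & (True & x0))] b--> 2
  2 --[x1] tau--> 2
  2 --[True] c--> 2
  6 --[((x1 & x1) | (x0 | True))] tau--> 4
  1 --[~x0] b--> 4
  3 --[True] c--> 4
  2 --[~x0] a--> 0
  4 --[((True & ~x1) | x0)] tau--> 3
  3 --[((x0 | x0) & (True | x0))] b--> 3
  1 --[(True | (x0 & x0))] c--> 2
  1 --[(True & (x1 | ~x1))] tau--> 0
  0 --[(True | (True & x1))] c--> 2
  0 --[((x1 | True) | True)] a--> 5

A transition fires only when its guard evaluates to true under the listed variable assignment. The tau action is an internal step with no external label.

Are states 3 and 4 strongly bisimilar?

Bisimulation quotient by refinement:
  P[0] = {{0,1,2,3,4,5,6}}
  P[1] = {{0,2},{1},{3},{4,5},{6}}
  P[2] = {{0},{1},{2},{3},{4,5},{6}}
Fixed point at round 3; 6 class(es).
3∈{3}, 4∈{4,5}

Answer: NOT BISIMILAR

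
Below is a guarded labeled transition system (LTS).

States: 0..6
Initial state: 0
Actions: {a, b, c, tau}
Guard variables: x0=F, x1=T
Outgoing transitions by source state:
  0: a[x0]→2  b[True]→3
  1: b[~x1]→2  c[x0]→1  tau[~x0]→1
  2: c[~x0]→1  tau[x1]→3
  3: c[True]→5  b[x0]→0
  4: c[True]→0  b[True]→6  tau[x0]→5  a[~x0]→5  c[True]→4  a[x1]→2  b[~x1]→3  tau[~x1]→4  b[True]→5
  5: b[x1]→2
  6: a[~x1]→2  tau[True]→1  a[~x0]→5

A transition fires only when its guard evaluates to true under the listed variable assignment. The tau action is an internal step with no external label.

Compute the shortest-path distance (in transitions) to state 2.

Answer: 3

Trace:
Breadth-first toward 2:
  Layer 0: {0}
  Layer 1: {3}
  Layer 2: {5}
  Layer 3: {2}
first hit 2 at d=3 via b·c·b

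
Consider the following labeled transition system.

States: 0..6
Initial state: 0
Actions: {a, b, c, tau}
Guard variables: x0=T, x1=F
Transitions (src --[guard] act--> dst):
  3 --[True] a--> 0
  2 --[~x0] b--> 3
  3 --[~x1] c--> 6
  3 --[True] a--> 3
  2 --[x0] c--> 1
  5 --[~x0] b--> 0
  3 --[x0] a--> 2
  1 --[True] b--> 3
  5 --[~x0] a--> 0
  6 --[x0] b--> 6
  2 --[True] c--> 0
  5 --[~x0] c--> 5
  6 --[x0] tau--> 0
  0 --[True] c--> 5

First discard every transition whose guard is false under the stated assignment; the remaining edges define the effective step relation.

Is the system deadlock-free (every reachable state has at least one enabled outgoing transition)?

Answer: DEADLOCK at state 5

Analysis:
Reachable = {0,5}
  0: c→5  [deg 1]
  5: ∅  [deadlock]
Path to 5: c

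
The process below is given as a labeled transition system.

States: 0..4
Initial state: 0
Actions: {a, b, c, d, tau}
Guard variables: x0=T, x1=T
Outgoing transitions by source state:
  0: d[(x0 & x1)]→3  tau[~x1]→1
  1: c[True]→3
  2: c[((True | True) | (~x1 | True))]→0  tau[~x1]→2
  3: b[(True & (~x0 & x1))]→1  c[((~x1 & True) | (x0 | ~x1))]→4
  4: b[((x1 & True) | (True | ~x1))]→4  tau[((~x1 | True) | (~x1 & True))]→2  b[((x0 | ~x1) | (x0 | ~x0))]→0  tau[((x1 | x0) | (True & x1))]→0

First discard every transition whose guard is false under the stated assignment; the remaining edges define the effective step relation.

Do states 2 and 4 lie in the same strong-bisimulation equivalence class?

Compute ~ classes (split until stable):
  round 0: {{0,1,2,3,4}}
  round 1: {{0},{1,2,3},{4}}
  round 2: {{0},{1},{2},{3},{4}}
Fixed point at round 3; 5 class(es).
[2]={2}  [4]={4}

Answer: NOT BISIMILAR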